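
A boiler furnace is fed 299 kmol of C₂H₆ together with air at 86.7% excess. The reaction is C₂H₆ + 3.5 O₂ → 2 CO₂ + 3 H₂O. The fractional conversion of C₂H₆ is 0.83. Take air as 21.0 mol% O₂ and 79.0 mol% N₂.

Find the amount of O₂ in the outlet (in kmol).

Stoichiometric O₂ = 3.5 × 299 = 1046 kmol; O₂ fed = 1046 × 1.867 = 1954 kmol.
N₂ fed = 1954 × 79/21 = 7350 kmol.
Fuel reacted = 0.83 × 299 → ξ = 248.2 kmol.
Outlet (n = n₀ + ν ξ):
  C₂H₆: 299 − 1(248.2) = 50.83
  O₂: 1954 − 3.5(248.2) = 1085
  N₂: 7350 (inert)
  CO₂: 0 + 2(248.2) = 496.3
  H₂O: 0 + 3(248.2) = 744.5

1090 kmol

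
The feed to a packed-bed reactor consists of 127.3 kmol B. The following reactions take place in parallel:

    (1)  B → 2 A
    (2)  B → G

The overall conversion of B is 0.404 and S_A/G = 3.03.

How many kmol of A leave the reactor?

Conversion of B: B consumed = 0.404 × 127.3 = 51.43 kmol = 1ξ₁ + 1ξ₂.
Selectivity: 2ξ₁ / (1ξ₂) = 3.03 → ξ₁ = 1.515 ξ₂.
Substitute: (1·1.515 + 1) ξ₂ = 51.43 → ξ₂ = 20.45 kmol, ξ₁ = 30.98 kmol.
Outlet amounts (n = n₀ + Σ ν·ξ):
  B: 127.3 − 1(30.98) − 1(20.45) = 75.87
  A: 0 + 2(30.98) = 61.96
  G: 0 + 1(20.45) = 20.45

62 kmol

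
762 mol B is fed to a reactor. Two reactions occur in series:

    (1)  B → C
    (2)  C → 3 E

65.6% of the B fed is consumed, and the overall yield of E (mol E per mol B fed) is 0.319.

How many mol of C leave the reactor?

419 mol

Conversion of B: B consumed = 1ξ₁ = 0.656 × 762 → ξ₁ = 499.9 mol.
Yield of E: 3ξ₂ / 762 = 0.319 → ξ₂ = 81.03 mol.
Outlet amounts (n = n₀ + Σ ν·ξ):
  B: 762 − 1(499.9) = 262.1
  C: 0 + 1(499.9) − 1(81.03) = 418.8
  E: 0 + 3(81.03) = 243.1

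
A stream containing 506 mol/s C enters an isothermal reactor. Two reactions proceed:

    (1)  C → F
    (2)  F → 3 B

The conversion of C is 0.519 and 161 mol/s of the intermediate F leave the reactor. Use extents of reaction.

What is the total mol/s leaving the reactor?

Conversion of C: C consumed = 1ξ₁ = 0.519 × 506 → ξ₁ = 262.6 mol/s.
F balance: n_F = 0 + 1ξ₁ − 1ξ₂ = 161 → ξ₂ = (1·262.6 − 161)/1 = 101.6 mol/s.
Outlet amounts (n = n₀ + Σ ν·ξ):
  C: 506 − 1(262.6) = 243.4
  F: 0 + 1(262.6) − 1(101.6) = 161
  B: 0 + 3(101.6) = 304.8
Total out = 243.4 + 161 + 304.8 = 709.2 mol/s.

709 mol/s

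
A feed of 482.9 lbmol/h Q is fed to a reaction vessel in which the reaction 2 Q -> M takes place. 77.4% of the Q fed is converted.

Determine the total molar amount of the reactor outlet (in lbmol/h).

Q reacted = 0.774 × 482.9 = 373.8 lbmol/h; ν_Q = −2, so ξ = 373.8/2 = 186.9 lbmol/h.
Outlet amounts (n = n₀ + ν ξ):
  Q: 482.9 − 2(186.9) = 109.1
  M: 0 + 1(186.9) = 186.9
Total out = 109.1 + 186.9 = 296 lbmol/h.

296 lbmol/h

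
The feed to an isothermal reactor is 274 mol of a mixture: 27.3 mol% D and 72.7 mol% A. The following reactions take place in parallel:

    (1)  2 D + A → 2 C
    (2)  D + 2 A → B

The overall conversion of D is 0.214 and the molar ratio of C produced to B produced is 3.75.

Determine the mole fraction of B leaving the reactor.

Conversion of D: D consumed = 0.214 × 74.8 = 16.01 mol = 2ξ₁ + 1ξ₂.
Selectivity: 2ξ₁ / (1ξ₂) = 3.75 → ξ₁ = 1.875 ξ₂.
Substitute: (2·1.875 + 1) ξ₂ = 16.01 → ξ₂ = 3.37 mol, ξ₁ = 6.319 mol.
Outlet amounts (n = n₀ + Σ ν·ξ):
  D: 74.8 − 2(6.319) − 1(3.37) = 58.79
  A: 199.2 − 1(6.319) − 2(3.37) = 186.1
  C: 0 + 2(6.319) = 12.64
  B: 0 + 1(3.37) = 3.37
Total out = 260.9 mol; y_B = 3.37 / 260.9 = 0.01291.

0.0129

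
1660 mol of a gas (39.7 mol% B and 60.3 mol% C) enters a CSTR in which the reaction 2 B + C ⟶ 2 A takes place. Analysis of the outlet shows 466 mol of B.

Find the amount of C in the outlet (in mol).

904 mol

For B: n = n₀ − 2ξ → 466 = 659 − 2ξ, giving ξ = 96.51 mol.
Outlet amounts (n = n₀ + ν ξ):
  B: 659 − 2(96.51) = 466
  C: 1001 − 1(96.51) = 904.5
  A: 0 + 2(96.51) = 193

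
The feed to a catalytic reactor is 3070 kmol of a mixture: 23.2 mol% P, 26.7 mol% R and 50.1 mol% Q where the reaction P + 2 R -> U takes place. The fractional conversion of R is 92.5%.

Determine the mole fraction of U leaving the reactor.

R reacted = 0.925 × 819.7 = 758.2 kmol; ν_R = −2, so ξ = 758.2/2 = 379.1 kmol.
Outlet amounts (n = n₀ + ν ξ):
  P: 712.2 − 1(379.1) = 333.1
  R: 819.7 − 2(379.1) = 61.48
  U: 0 + 1(379.1) = 379.1
  Q: 1538 (inert)
Total out = 2312 kmol; y_U = 379.1 / 2312 = 0.164.

0.164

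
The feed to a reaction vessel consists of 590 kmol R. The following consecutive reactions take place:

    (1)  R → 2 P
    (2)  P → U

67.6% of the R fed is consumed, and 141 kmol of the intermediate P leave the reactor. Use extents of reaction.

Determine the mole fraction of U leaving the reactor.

Conversion of R: R consumed = 1ξ₁ = 0.676 × 590 → ξ₁ = 398.8 kmol.
P balance: n_P = 0 + 2ξ₁ − 1ξ₂ = 141 → ξ₂ = (2·398.8 − 141)/1 = 656.7 kmol.
Outlet amounts (n = n₀ + Σ ν·ξ):
  R: 590 − 1(398.8) = 191.2
  P: 0 + 2(398.8) − 1(656.7) = 141
  U: 0 + 1(656.7) = 656.7
Total out = 988.8 kmol; y_U = 656.7 / 988.8 = 0.6641.

0.664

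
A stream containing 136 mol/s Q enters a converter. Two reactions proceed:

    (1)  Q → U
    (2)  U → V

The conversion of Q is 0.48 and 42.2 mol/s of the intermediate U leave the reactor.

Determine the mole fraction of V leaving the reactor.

Conversion of Q: Q consumed = 1ξ₁ = 0.48 × 136 → ξ₁ = 65.28 mol/s.
U balance: n_U = 0 + 1ξ₁ − 1ξ₂ = 42.2 → ξ₂ = (1·65.28 − 42.2)/1 = 23.08 mol/s.
Outlet amounts (n = n₀ + Σ ν·ξ):
  Q: 136 − 1(65.28) = 70.72
  U: 0 + 1(65.28) − 1(23.08) = 42.2
  V: 0 + 1(23.08) = 23.08
Total out = 136 mol/s; y_V = 23.08 / 136 = 0.1697.

0.17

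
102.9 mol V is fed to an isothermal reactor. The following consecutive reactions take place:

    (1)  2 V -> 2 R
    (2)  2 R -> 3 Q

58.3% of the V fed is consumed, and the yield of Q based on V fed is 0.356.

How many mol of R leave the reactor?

35.6 mol

Conversion of V: V consumed = 2ξ₁ = 0.583 × 102.9 → ξ₁ = 30 mol.
Yield of Q: 3ξ₂ / 102.9 = 0.356 → ξ₂ = 12.21 mol.
Outlet amounts (n = n₀ + Σ ν·ξ):
  V: 102.9 − 2(30) = 42.91
  R: 0 + 2(30) − 2(12.21) = 35.57
  Q: 0 + 3(12.21) = 36.63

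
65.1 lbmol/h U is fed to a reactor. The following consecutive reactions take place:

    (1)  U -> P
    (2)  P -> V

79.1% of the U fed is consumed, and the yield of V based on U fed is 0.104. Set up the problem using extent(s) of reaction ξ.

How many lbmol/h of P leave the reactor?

44.7 lbmol/h

Conversion of U: U consumed = 1ξ₁ = 0.791 × 65.1 → ξ₁ = 51.49 lbmol/h.
Yield of V: 1ξ₂ / 65.1 = 0.104 → ξ₂ = 6.77 lbmol/h.
Outlet amounts (n = n₀ + Σ ν·ξ):
  U: 65.1 − 1(51.49) = 13.61
  P: 0 + 1(51.49) − 1(6.77) = 44.72
  V: 0 + 1(6.77) = 6.77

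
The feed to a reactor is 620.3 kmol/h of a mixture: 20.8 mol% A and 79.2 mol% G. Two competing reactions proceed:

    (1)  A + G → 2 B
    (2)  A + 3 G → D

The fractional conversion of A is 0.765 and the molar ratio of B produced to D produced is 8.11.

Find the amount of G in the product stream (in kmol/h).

354 kmol/h

Conversion of A: A consumed = 0.765 × 129 = 98.7 kmol/h = 1ξ₁ + 1ξ₂.
Selectivity: 2ξ₁ / (1ξ₂) = 8.11 → ξ₁ = 4.055 ξ₂.
Substitute: (1·4.055 + 1) ξ₂ = 98.7 → ξ₂ = 19.53 kmol/h, ξ₁ = 79.18 kmol/h.
Outlet amounts (n = n₀ + Σ ν·ξ):
  A: 129 − 1(79.18) − 1(19.53) = 30.32
  G: 491.3 − 1(79.18) − 3(19.53) = 353.5
  B: 0 + 2(79.18) = 158.4
  D: 0 + 1(19.53) = 19.53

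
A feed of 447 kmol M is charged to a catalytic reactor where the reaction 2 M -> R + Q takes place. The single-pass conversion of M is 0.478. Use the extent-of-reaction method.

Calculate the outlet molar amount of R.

M reacted = 0.478 × 447 = 213.7 kmol; ν_M = −2, so ξ = 213.7/2 = 106.8 kmol.
Outlet amounts (n = n₀ + ν ξ):
  M: 447 − 2(106.8) = 233.3
  R: 0 + 1(106.8) = 106.8
  Q: 0 + 1(106.8) = 106.8

107 kmol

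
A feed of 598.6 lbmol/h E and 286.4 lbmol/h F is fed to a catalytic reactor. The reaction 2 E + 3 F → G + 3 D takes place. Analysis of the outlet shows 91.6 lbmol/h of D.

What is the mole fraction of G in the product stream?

0.0357

For D: n = n₀ + 3ξ → 91.6 = 0 + 3ξ, giving ξ = 30.53 lbmol/h.
Outlet amounts (n = n₀ + ν ξ):
  E: 598.6 − 2(30.53) = 537.5
  F: 286.4 − 3(30.53) = 194.8
  G: 0 + 1(30.53) = 30.53
  D: 0 + 3(30.53) = 91.6
Total out = 854.5 lbmol/h; y_G = 30.53 / 854.5 = 0.03573.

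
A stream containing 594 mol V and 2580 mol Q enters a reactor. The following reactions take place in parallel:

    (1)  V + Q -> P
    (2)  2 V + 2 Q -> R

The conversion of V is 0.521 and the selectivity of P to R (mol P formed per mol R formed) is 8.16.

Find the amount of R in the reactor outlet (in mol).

30.5 mol

Conversion of V: V consumed = 0.521 × 594 = 309.5 mol = 1ξ₁ + 2ξ₂.
Selectivity: 1ξ₁ / (1ξ₂) = 8.16 → ξ₁ = 8.16 ξ₂.
Substitute: (1·8.16 + 2) ξ₂ = 309.5 → ξ₂ = 30.46 mol, ξ₁ = 248.6 mol.
Outlet amounts (n = n₀ + Σ ν·ξ):
  V: 594 − 1(248.6) − 2(30.46) = 284.5
  Q: 2580 − 1(248.6) − 2(30.46) = 2271
  P: 0 + 1(248.6) = 248.6
  R: 0 + 1(30.46) = 30.46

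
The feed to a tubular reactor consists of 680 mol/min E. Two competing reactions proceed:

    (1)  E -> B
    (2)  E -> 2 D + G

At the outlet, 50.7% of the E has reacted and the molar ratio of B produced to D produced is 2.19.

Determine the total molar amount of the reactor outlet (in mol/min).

Conversion of E: E consumed = 0.507 × 680 = 344.8 mol/min = 1ξ₁ + 1ξ₂.
Selectivity: 1ξ₁ / (2ξ₂) = 2.19 → ξ₁ = 4.38 ξ₂.
Substitute: (1·4.38 + 1) ξ₂ = 344.8 → ξ₂ = 64.08 mol/min, ξ₁ = 280.7 mol/min.
Outlet amounts (n = n₀ + Σ ν·ξ):
  E: 680 − 1(280.7) − 1(64.08) = 335.2
  B: 0 + 1(280.7) = 280.7
  D: 0 + 2(64.08) = 128.2
  G: 0 + 1(64.08) = 64.08
Total out = 335.2 + 280.7 + 128.2 + 64.08 = 808.2 mol/min.

808 mol/min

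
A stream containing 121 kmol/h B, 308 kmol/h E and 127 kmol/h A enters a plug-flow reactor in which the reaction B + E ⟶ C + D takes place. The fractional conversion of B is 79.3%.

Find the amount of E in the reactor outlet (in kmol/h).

212 kmol/h

B reacted = 0.793 × 121 = 95.95 kmol/h; ν_B = −1, so ξ = 95.95/1 = 95.95 kmol/h.
Outlet amounts (n = n₀ + ν ξ):
  B: 121 − 1(95.95) = 25.05
  E: 308 − 1(95.95) = 212
  C: 0 + 1(95.95) = 95.95
  D: 0 + 1(95.95) = 95.95
  A: 127 (inert)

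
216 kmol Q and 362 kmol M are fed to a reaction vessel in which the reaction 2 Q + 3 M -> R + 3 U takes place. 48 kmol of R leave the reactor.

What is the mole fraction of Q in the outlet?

For R: n = n₀ + 1ξ → 48 = 0 + 1ξ, giving ξ = 48 kmol.
Outlet amounts (n = n₀ + ν ξ):
  Q: 216 − 2(48) = 120
  M: 362 − 3(48) = 218
  R: 0 + 1(48) = 48
  U: 0 + 3(48) = 144
Total out = 530 kmol; y_Q = 120 / 530 = 0.2264.

0.226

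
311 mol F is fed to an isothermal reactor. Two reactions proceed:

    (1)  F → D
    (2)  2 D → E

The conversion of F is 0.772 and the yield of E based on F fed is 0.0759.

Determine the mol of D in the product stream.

Conversion of F: F consumed = 1ξ₁ = 0.772 × 311 → ξ₁ = 240.1 mol.
Yield of E: 1ξ₂ / 311 = 0.0759 → ξ₂ = 23.6 mol.
Outlet amounts (n = n₀ + Σ ν·ξ):
  F: 311 − 1(240.1) = 70.91
  D: 0 + 1(240.1) − 2(23.6) = 192.9
  E: 0 + 1(23.6) = 23.6

193 mol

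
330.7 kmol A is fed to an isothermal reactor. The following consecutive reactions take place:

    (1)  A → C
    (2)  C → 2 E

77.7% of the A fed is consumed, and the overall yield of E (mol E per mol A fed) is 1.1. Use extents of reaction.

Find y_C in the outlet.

Conversion of A: A consumed = 1ξ₁ = 0.777 × 330.7 → ξ₁ = 257 kmol.
Yield of E: 2ξ₂ / 330.7 = 1.1 → ξ₂ = 181.9 kmol.
Outlet amounts (n = n₀ + Σ ν·ξ):
  A: 330.7 − 1(257) = 73.75
  C: 0 + 1(257) − 1(181.9) = 75.07
  E: 0 + 2(181.9) = 363.8
Total out = 512.6 kmol; y_C = 75.07 / 512.6 = 0.1465.

0.146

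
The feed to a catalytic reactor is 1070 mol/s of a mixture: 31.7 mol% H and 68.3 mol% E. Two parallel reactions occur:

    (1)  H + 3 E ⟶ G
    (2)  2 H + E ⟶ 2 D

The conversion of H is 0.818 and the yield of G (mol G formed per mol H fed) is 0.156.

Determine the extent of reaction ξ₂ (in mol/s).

ξ₂ = 112 mol/s

Yield of G: 1ξ₁ / 339.2 = 0.156 → ξ₁ = 52.91 mol/s.
Conversion of H: 1ξ₁ + 2ξ₂ = 0.818 × 339.2 = 277.5 → ξ₂ = 112.3 mol/s.
Outlet amounts (n = n₀ + Σ ν·ξ):
  H: 339.2 − 1(52.91) − 2(112.3) = 61.73
  E: 730.8 − 3(52.91) − 1(112.3) = 459.8
  G: 0 + 1(52.91) = 52.91
  D: 0 + 2(112.3) = 224.5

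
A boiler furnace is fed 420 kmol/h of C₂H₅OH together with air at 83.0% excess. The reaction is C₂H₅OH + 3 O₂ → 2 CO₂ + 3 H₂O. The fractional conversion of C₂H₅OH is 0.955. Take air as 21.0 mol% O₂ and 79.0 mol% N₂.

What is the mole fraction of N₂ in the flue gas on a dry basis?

Stoichiometric O₂ = 3 × 420 = 1260 kmol/h; O₂ fed = 1260 × 1.830 = 2306 kmol/h.
N₂ fed = 2306 × 79/21 = 8674 kmol/h.
Fuel reacted = 0.955 × 420 → ξ = 401.1 kmol/h.
Outlet (n = n₀ + ν ξ):
  C₂H₅OH: 420 − 1(401.1) = 18.9
  O₂: 2306 − 3(401.1) = 1103
  N₂: 8674 (inert)
  CO₂: 0 + 2(401.1) = 802.2
  H₂O: 0 + 3(401.1) = 1203
Dry total = 10600 kmol/h; y_N₂ (dry) = 8674 / 10600 = 0.8185.

0.818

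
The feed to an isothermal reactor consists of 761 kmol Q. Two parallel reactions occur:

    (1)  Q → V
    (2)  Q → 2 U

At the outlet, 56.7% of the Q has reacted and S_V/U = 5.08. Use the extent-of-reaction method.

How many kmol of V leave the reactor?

Conversion of Q: Q consumed = 0.567 × 761 = 431.5 kmol = 1ξ₁ + 1ξ₂.
Selectivity: 1ξ₁ / (2ξ₂) = 5.08 → ξ₁ = 10.16 ξ₂.
Substitute: (1·10.16 + 1) ξ₂ = 431.5 → ξ₂ = 38.66 kmol, ξ₁ = 392.8 kmol.
Outlet amounts (n = n₀ + Σ ν·ξ):
  Q: 761 − 1(392.8) − 1(38.66) = 329.5
  V: 0 + 1(392.8) = 392.8
  U: 0 + 2(38.66) = 77.33

393 kmol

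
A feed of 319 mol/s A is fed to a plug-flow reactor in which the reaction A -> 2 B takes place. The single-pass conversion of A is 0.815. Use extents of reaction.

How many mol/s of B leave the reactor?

520 mol/s

A reacted = 0.815 × 319 = 260 mol/s; ν_A = −1, so ξ = 260/1 = 260 mol/s.
Outlet amounts (n = n₀ + ν ξ):
  A: 319 − 1(260) = 59.02
  B: 0 + 2(260) = 520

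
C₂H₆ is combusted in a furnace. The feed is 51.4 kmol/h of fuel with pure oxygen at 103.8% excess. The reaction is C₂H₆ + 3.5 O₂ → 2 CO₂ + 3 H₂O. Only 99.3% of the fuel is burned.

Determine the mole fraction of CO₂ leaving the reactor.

Stoichiometric O₂ = 3.5 × 51.4 = 179.9 kmol/h; O₂ fed = 179.9 × 2.038 = 366.6 kmol/h.
Fuel reacted = 0.993 × 51.4 → ξ = 51.04 kmol/h.
Outlet (n = n₀ + ν ξ):
  C₂H₆: 51.4 − 1(51.04) = 0.3598
  O₂: 366.6 − 3.5(51.04) = 188
  CO₂: 0 + 2(51.04) = 102.1
  H₂O: 0 + 3(51.04) = 153.1
Total out = 443.6 kmol/h; y_CO₂ = 102.1 / 443.6 = 0.2301.

0.23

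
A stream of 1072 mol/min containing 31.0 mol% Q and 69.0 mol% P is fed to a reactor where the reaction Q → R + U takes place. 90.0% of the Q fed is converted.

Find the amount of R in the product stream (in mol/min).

Q reacted = 0.9 × 332.3 = 299.1 mol/min; ν_Q = −1, so ξ = 299.1/1 = 299.1 mol/min.
Outlet amounts (n = n₀ + ν ξ):
  Q: 332.3 − 1(299.1) = 33.23
  R: 0 + 1(299.1) = 299.1
  U: 0 + 1(299.1) = 299.1
  P: 739.7 (inert)

299 mol/min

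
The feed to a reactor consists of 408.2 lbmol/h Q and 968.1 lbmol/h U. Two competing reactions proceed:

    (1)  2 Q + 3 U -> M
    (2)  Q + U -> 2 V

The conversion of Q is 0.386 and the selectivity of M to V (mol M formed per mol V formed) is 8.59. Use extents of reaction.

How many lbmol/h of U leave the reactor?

Conversion of Q: Q consumed = 0.386 × 408.2 = 157.6 lbmol/h = 2ξ₁ + 1ξ₂.
Selectivity: 1ξ₁ / (2ξ₂) = 8.59 → ξ₁ = 17.18 ξ₂.
Substitute: (2·17.18 + 1) ξ₂ = 157.6 → ξ₂ = 4.456 lbmol/h, ξ₁ = 76.55 lbmol/h.
Outlet amounts (n = n₀ + Σ ν·ξ):
  Q: 408.2 − 2(76.55) − 1(4.456) = 250.6
  U: 968.1 − 3(76.55) − 1(4.456) = 734
  M: 0 + 1(76.55) = 76.55
  V: 0 + 2(4.456) = 8.912

734 lbmol/h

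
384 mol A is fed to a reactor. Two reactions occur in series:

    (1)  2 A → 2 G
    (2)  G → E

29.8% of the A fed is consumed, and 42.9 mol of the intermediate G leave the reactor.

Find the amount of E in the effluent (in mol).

71.5 mol

Conversion of A: A consumed = 2ξ₁ = 0.298 × 384 → ξ₁ = 57.22 mol.
G balance: n_G = 0 + 2ξ₁ − 1ξ₂ = 42.9 → ξ₂ = (2·57.22 − 42.9)/1 = 71.53 mol.
Outlet amounts (n = n₀ + Σ ν·ξ):
  A: 384 − 2(57.22) = 269.6
  G: 0 + 2(57.22) − 1(71.53) = 42.9
  E: 0 + 1(71.53) = 71.53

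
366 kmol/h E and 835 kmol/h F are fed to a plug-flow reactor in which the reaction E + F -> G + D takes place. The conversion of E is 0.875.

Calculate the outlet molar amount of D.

E reacted = 0.875 × 366 = 320.2 kmol/h; ν_E = −1, so ξ = 320.2/1 = 320.2 kmol/h.
Outlet amounts (n = n₀ + ν ξ):
  E: 366 − 1(320.2) = 45.75
  F: 835 − 1(320.2) = 514.8
  G: 0 + 1(320.2) = 320.2
  D: 0 + 1(320.2) = 320.2

320 kmol/h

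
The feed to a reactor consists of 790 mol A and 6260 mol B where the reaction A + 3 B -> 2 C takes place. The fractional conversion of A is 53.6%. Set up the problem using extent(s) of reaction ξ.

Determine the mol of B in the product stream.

4990 mol

A reacted = 0.536 × 790 = 423.4 mol; ν_A = −1, so ξ = 423.4/1 = 423.4 mol.
Outlet amounts (n = n₀ + ν ξ):
  A: 790 − 1(423.4) = 366.6
  B: 6260 − 3(423.4) = 4990
  C: 0 + 2(423.4) = 846.9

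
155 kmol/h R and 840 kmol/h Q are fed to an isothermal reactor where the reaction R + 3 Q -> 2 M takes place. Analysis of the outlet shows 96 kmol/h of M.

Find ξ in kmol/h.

ξ = 48 kmol/h

For M: n = n₀ + 2ξ → 96 = 0 + 2ξ, giving ξ = 48 kmol/h.
Outlet amounts (n = n₀ + ν ξ):
  R: 155 − 1(48) = 107
  Q: 840 − 3(48) = 696
  M: 0 + 2(48) = 96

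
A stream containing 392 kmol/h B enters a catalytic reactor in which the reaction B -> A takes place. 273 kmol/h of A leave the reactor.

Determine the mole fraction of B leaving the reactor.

0.304

For A: n = n₀ + 1ξ → 273 = 0 + 1ξ, giving ξ = 273 kmol/h.
Outlet amounts (n = n₀ + ν ξ):
  B: 392 − 1(273) = 119
  A: 0 + 1(273) = 273
Total out = 392 kmol/h; y_B = 119 / 392 = 0.3036.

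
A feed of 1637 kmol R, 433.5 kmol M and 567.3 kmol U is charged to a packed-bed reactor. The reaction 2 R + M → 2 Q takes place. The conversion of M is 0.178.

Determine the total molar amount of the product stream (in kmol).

2560 kmol

M reacted = 0.178 × 433.5 = 77.16 kmol; ν_M = −1, so ξ = 77.16/1 = 77.16 kmol.
Outlet amounts (n = n₀ + ν ξ):
  R: 1637 − 2(77.16) = 1483
  M: 433.5 − 1(77.16) = 356.3
  Q: 0 + 2(77.16) = 154.3
  U: 567.3 (inert)
Total out = 1483 + 356.3 + 154.3 + 567.3 = 2561 kmol.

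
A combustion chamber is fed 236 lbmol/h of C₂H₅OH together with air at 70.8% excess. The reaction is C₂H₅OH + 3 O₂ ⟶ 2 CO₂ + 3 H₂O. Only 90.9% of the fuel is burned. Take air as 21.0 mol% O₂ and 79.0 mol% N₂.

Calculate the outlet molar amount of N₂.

Stoichiometric O₂ = 3 × 236 = 708 lbmol/h; O₂ fed = 708 × 1.708 = 1209 lbmol/h.
N₂ fed = 1209 × 79/21 = 4549 lbmol/h.
Fuel reacted = 0.909 × 236 → ξ = 214.5 lbmol/h.
Outlet (n = n₀ + ν ξ):
  C₂H₅OH: 236 − 1(214.5) = 21.48
  O₂: 1209 − 3(214.5) = 565.7
  N₂: 4549 (inert)
  CO₂: 0 + 2(214.5) = 429
  H₂O: 0 + 3(214.5) = 643.6

4550 lbmol/h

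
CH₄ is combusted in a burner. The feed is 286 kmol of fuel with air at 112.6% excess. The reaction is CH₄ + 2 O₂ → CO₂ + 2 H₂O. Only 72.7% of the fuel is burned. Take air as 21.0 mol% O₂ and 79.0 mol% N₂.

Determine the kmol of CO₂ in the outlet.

208 kmol

Stoichiometric O₂ = 2 × 286 = 572 kmol; O₂ fed = 572 × 2.126 = 1216 kmol.
N₂ fed = 1216 × 79/21 = 4575 kmol.
Fuel reacted = 0.727 × 286 → ξ = 207.9 kmol.
Outlet (n = n₀ + ν ξ):
  CH₄: 286 − 1(207.9) = 78.08
  O₂: 1216 − 2(207.9) = 800.2
  N₂: 4575 (inert)
  CO₂: 0 + 1(207.9) = 207.9
  H₂O: 0 + 2(207.9) = 415.8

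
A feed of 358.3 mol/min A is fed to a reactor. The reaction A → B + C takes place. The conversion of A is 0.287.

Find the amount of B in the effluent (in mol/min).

A reacted = 0.287 × 358.3 = 102.8 mol/min; ν_A = −1, so ξ = 102.8/1 = 102.8 mol/min.
Outlet amounts (n = n₀ + ν ξ):
  A: 358.3 − 1(102.8) = 255.5
  B: 0 + 1(102.8) = 102.8
  C: 0 + 1(102.8) = 102.8

103 mol/min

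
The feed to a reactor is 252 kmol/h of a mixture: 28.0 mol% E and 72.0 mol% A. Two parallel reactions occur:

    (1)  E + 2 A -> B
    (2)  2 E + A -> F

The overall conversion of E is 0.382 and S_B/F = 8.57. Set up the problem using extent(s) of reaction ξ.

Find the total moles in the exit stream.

Conversion of E: E consumed = 0.382 × 70.56 = 26.95 kmol/h = 1ξ₁ + 2ξ₂.
Selectivity: 1ξ₁ / (1ξ₂) = 8.57 → ξ₁ = 8.57 ξ₂.
Substitute: (1·8.57 + 2) ξ₂ = 26.95 → ξ₂ = 2.55 kmol/h, ξ₁ = 21.85 kmol/h.
Outlet amounts (n = n₀ + Σ ν·ξ):
  E: 70.56 − 1(21.85) − 2(2.55) = 43.61
  A: 181.4 − 2(21.85) − 1(2.55) = 135.2
  B: 0 + 1(21.85) = 21.85
  F: 0 + 1(2.55) = 2.55
Total out = 43.61 + 135.2 + 21.85 + 2.55 = 203.2 kmol/h.

203 kmol/h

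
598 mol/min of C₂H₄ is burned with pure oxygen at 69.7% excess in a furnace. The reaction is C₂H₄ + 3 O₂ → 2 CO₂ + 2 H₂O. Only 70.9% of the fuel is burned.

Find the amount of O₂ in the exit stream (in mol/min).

1770 mol/min

Stoichiometric O₂ = 3 × 598 = 1794 mol/min; O₂ fed = 1794 × 1.697 = 3044 mol/min.
Fuel reacted = 0.709 × 598 → ξ = 424 mol/min.
Outlet (n = n₀ + ν ξ):
  C₂H₄: 598 − 1(424) = 174
  O₂: 3044 − 3(424) = 1772
  CO₂: 0 + 2(424) = 848
  H₂O: 0 + 2(424) = 848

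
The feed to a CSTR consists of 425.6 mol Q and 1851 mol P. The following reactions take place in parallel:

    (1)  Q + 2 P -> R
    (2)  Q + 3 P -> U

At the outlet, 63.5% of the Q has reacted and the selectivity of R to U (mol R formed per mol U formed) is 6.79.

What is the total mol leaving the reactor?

1700 mol

Conversion of Q: Q consumed = 0.635 × 425.6 = 270.3 mol = 1ξ₁ + 1ξ₂.
Selectivity: 1ξ₁ / (1ξ₂) = 6.79 → ξ₁ = 6.79 ξ₂.
Substitute: (1·6.79 + 1) ξ₂ = 270.3 → ξ₂ = 34.69 mol, ξ₁ = 235.6 mol.
Outlet amounts (n = n₀ + Σ ν·ξ):
  Q: 425.6 − 1(235.6) − 1(34.69) = 155.3
  P: 1851 − 2(235.6) − 3(34.69) = 1276
  R: 0 + 1(235.6) = 235.6
  U: 0 + 1(34.69) = 34.69
Total out = 155.3 + 1276 + 235.6 + 34.69 = 1701 mol.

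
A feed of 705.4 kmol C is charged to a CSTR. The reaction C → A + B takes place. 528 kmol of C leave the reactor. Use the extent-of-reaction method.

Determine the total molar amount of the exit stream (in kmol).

883 kmol

For C: n = n₀ − 1ξ → 528 = 705.4 − 1ξ, giving ξ = 177.4 kmol.
Outlet amounts (n = n₀ + ν ξ):
  C: 705.4 − 1(177.4) = 528
  A: 0 + 1(177.4) = 177.4
  B: 0 + 1(177.4) = 177.4
Total out = 528 + 177.4 + 177.4 = 882.8 kmol.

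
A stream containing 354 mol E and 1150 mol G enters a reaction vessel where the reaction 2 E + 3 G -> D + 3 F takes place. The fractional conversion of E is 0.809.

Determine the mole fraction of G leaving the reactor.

0.529

E reacted = 0.809 × 354 = 286.4 mol; ν_E = −2, so ξ = 286.4/2 = 143.2 mol.
Outlet amounts (n = n₀ + ν ξ):
  E: 354 − 2(143.2) = 67.61
  G: 1150 − 3(143.2) = 720.4
  D: 0 + 1(143.2) = 143.2
  F: 0 + 3(143.2) = 429.6
Total out = 1361 mol; y_G = 720.4 / 1361 = 0.5294.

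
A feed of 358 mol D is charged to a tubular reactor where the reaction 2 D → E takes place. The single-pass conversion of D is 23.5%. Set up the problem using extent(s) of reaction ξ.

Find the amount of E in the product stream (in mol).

D reacted = 0.235 × 358 = 84.13 mol; ν_D = −2, so ξ = 84.13/2 = 42.06 mol.
Outlet amounts (n = n₀ + ν ξ):
  D: 358 − 2(42.06) = 273.9
  E: 0 + 1(42.06) = 42.06

42.1 mol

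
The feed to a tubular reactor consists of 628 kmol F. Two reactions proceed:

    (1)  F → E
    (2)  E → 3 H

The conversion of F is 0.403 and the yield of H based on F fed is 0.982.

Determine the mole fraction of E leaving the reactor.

Conversion of F: F consumed = 1ξ₁ = 0.403 × 628 → ξ₁ = 253.1 kmol.
Yield of H: 3ξ₂ / 628 = 0.982 → ξ₂ = 205.6 kmol.
Outlet amounts (n = n₀ + Σ ν·ξ):
  F: 628 − 1(253.1) = 374.9
  E: 0 + 1(253.1) − 1(205.6) = 47.52
  H: 0 + 3(205.6) = 616.7
Total out = 1039 kmol; y_E = 47.52 / 1039 = 0.04573.

0.0457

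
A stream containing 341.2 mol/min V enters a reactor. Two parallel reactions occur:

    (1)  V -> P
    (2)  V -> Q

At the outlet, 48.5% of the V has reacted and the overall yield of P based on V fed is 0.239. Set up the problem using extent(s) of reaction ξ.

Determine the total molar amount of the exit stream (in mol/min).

341 mol/min

Yield of P: 1ξ₁ / 341.2 = 0.239 → ξ₁ = 81.55 mol/min.
Conversion of V: 1ξ₁ + 1ξ₂ = 0.485 × 341.2 = 165.5 → ξ₂ = 83.94 mol/min.
Outlet amounts (n = n₀ + Σ ν·ξ):
  V: 341.2 − 1(81.55) − 1(83.94) = 175.7
  P: 0 + 1(81.55) = 81.55
  Q: 0 + 1(83.94) = 83.94
Total out = 175.7 + 81.55 + 83.94 = 341.2 mol/min.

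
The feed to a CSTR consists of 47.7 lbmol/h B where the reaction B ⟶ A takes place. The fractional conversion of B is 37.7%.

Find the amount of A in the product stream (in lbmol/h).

B reacted = 0.377 × 47.7 = 17.98 lbmol/h; ν_B = −1, so ξ = 17.98/1 = 17.98 lbmol/h.
Outlet amounts (n = n₀ + ν ξ):
  B: 47.7 − 1(17.98) = 29.72
  A: 0 + 1(17.98) = 17.98

18 lbmol/h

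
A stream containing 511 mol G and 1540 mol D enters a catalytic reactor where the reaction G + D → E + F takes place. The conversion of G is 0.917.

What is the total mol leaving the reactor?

G reacted = 0.917 × 511 = 468.6 mol; ν_G = −1, so ξ = 468.6/1 = 468.6 mol.
Outlet amounts (n = n₀ + ν ξ):
  G: 511 − 1(468.6) = 42.41
  D: 1540 − 1(468.6) = 1071
  E: 0 + 1(468.6) = 468.6
  F: 0 + 1(468.6) = 468.6
Total out = 42.41 + 1071 + 468.6 + 468.6 = 2051 mol.

2050 mol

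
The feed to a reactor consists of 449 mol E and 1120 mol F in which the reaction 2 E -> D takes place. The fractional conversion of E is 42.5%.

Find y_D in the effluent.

E reacted = 0.425 × 449 = 190.8 mol; ν_E = −2, so ξ = 190.8/2 = 95.41 mol.
Outlet amounts (n = n₀ + ν ξ):
  E: 449 − 2(95.41) = 258.2
  D: 0 + 1(95.41) = 95.41
  F: 1120 (inert)
Total out = 1474 mol; y_D = 95.41 / 1474 = 0.06475.

0.0647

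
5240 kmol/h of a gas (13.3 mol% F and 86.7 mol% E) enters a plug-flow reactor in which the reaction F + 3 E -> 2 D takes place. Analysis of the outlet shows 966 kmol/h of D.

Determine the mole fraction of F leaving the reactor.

For D: n = n₀ + 2ξ → 966 = 0 + 2ξ, giving ξ = 483 kmol/h.
Outlet amounts (n = n₀ + ν ξ):
  F: 696.9 − 1(483) = 213.9
  E: 4543 − 3(483) = 3094
  D: 0 + 2(483) = 966
Total out = 4274 kmol/h; y_F = 213.9 / 4274 = 0.05005.

0.0501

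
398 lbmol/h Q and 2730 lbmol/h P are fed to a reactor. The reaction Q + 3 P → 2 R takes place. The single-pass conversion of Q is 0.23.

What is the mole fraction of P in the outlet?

0.834

Q reacted = 0.23 × 398 = 91.54 lbmol/h; ν_Q = −1, so ξ = 91.54/1 = 91.54 lbmol/h.
Outlet amounts (n = n₀ + ν ξ):
  Q: 398 − 1(91.54) = 306.5
  P: 2730 − 3(91.54) = 2455
  R: 0 + 2(91.54) = 183.1
Total out = 2945 lbmol/h; y_P = 2455 / 2945 = 0.8338.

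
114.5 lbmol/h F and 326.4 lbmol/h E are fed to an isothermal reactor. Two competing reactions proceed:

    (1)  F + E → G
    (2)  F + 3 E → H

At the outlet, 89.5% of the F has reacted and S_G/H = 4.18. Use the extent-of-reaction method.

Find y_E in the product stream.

0.617

Conversion of F: F consumed = 0.895 × 114.5 = 102.5 lbmol/h = 1ξ₁ + 1ξ₂.
Selectivity: 1ξ₁ / (1ξ₂) = 4.18 → ξ₁ = 4.18 ξ₂.
Substitute: (1·4.18 + 1) ξ₂ = 102.5 → ξ₂ = 19.78 lbmol/h, ξ₁ = 82.69 lbmol/h.
Outlet amounts (n = n₀ + Σ ν·ξ):
  F: 114.5 − 1(82.69) − 1(19.78) = 12.02
  E: 326.4 − 1(82.69) − 3(19.78) = 184.4
  G: 0 + 1(82.69) = 82.69
  H: 0 + 1(19.78) = 19.78
Total out = 298.9 lbmol/h; y_E = 184.4 / 298.9 = 0.6169.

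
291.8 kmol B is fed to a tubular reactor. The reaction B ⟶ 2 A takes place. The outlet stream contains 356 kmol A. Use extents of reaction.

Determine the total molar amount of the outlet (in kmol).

For A: n = n₀ + 2ξ → 356 = 0 + 2ξ, giving ξ = 178 kmol.
Outlet amounts (n = n₀ + ν ξ):
  B: 291.8 − 1(178) = 113.8
  A: 0 + 2(178) = 356
Total out = 113.8 + 356 = 469.8 kmol.

470 kmol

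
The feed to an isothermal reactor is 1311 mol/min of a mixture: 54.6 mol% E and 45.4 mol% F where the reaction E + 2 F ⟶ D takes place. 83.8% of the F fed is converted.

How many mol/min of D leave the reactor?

249 mol/min

F reacted = 0.838 × 595.2 = 498.8 mol/min; ν_F = −2, so ξ = 498.8/2 = 249.4 mol/min.
Outlet amounts (n = n₀ + ν ξ):
  E: 715.8 − 1(249.4) = 466.4
  F: 595.2 − 2(249.4) = 96.42
  D: 0 + 1(249.4) = 249.4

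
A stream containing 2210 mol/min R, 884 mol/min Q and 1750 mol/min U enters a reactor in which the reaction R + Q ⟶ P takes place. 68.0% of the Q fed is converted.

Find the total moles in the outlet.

4240 mol/min

Q reacted = 0.68 × 884 = 601.1 mol/min; ν_Q = −1, so ξ = 601.1/1 = 601.1 mol/min.
Outlet amounts (n = n₀ + ν ξ):
  R: 2210 − 1(601.1) = 1609
  Q: 884 − 1(601.1) = 282.9
  P: 0 + 1(601.1) = 601.1
  U: 1750 (inert)
Total out = 1609 + 282.9 + 601.1 + 1750 = 4243 mol/min.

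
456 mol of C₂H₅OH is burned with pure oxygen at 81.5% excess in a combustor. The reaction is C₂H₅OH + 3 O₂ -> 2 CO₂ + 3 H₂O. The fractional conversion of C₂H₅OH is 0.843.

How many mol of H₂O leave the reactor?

1150 mol

Stoichiometric O₂ = 3 × 456 = 1368 mol; O₂ fed = 1368 × 1.815 = 2483 mol.
Fuel reacted = 0.843 × 456 → ξ = 384.4 mol.
Outlet (n = n₀ + ν ξ):
  C₂H₅OH: 456 − 1(384.4) = 71.59
  O₂: 2483 − 3(384.4) = 1330
  CO₂: 0 + 2(384.4) = 768.8
  H₂O: 0 + 3(384.4) = 1153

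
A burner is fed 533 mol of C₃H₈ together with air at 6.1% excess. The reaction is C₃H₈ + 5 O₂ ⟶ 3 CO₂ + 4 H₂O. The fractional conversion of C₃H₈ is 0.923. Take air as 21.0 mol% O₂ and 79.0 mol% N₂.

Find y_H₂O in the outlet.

0.136

Stoichiometric O₂ = 5 × 533 = 2665 mol; O₂ fed = 2665 × 1.061 = 2828 mol.
N₂ fed = 2828 × 79/21 = 10640 mol.
Fuel reacted = 0.923 × 533 → ξ = 492 mol.
Outlet (n = n₀ + ν ξ):
  C₃H₈: 533 − 1(492) = 41.04
  O₂: 2828 − 5(492) = 367.8
  N₂: 10640 (inert)
  CO₂: 0 + 3(492) = 1476
  H₂O: 0 + 4(492) = 1968
Total out = 14490 mol; y_H₂O = 1968 / 14490 = 0.1358.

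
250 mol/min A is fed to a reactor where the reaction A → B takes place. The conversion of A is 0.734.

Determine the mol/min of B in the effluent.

A reacted = 0.734 × 250 = 183.5 mol/min; ν_A = −1, so ξ = 183.5/1 = 183.5 mol/min.
Outlet amounts (n = n₀ + ν ξ):
  A: 250 − 1(183.5) = 66.5
  B: 0 + 1(183.5) = 183.5

184 mol/min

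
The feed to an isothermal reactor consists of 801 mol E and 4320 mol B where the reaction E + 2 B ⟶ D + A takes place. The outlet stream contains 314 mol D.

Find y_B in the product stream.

For D: n = n₀ + 1ξ → 314 = 0 + 1ξ, giving ξ = 314 mol.
Outlet amounts (n = n₀ + ν ξ):
  E: 801 − 1(314) = 487
  B: 4320 − 2(314) = 3692
  D: 0 + 1(314) = 314
  A: 0 + 1(314) = 314
Total out = 4807 mol; y_B = 3692 / 4807 = 0.768.

0.768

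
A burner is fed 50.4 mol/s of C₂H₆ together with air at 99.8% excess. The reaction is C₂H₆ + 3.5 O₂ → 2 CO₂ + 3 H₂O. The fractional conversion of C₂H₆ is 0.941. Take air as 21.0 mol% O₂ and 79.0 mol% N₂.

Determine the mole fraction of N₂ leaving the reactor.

0.757

Stoichiometric O₂ = 3.5 × 50.4 = 176.4 mol/s; O₂ fed = 176.4 × 1.998 = 352.4 mol/s.
N₂ fed = 352.4 × 79/21 = 1326 mol/s.
Fuel reacted = 0.941 × 50.4 → ξ = 47.43 mol/s.
Outlet (n = n₀ + ν ξ):
  C₂H₆: 50.4 − 1(47.43) = 2.974
  O₂: 352.4 − 3.5(47.43) = 186.5
  N₂: 1326 (inert)
  CO₂: 0 + 2(47.43) = 94.85
  H₂O: 0 + 3(47.43) = 142.3
Total out = 1752 mol/s; y_N₂ = 1326 / 1752 = 0.7566.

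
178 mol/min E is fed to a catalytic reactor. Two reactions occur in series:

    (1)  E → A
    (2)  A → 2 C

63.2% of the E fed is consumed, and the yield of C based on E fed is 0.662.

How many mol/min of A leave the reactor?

53.6 mol/min

Conversion of E: E consumed = 1ξ₁ = 0.632 × 178 → ξ₁ = 112.5 mol/min.
Yield of C: 2ξ₂ / 178 = 0.662 → ξ₂ = 58.92 mol/min.
Outlet amounts (n = n₀ + Σ ν·ξ):
  E: 178 − 1(112.5) = 65.5
  A: 0 + 1(112.5) − 1(58.92) = 53.58
  C: 0 + 2(58.92) = 117.8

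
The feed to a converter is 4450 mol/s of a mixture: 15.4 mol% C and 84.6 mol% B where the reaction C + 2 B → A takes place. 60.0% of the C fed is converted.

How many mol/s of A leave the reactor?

411 mol/s

C reacted = 0.6 × 685.3 = 411.2 mol/s; ν_C = −1, so ξ = 411.2/1 = 411.2 mol/s.
Outlet amounts (n = n₀ + ν ξ):
  C: 685.3 − 1(411.2) = 274.1
  B: 3765 − 2(411.2) = 2942
  A: 0 + 1(411.2) = 411.2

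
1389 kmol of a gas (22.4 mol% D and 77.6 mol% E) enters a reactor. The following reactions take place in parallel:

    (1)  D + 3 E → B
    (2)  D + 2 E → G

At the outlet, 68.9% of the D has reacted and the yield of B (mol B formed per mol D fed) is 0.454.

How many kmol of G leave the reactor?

Yield of B: 1ξ₁ / 311.1 = 0.454 → ξ₁ = 141.3 kmol.
Conversion of D: 1ξ₁ + 1ξ₂ = 0.689 × 311.1 = 214.4 → ξ₂ = 73.12 kmol.
Outlet amounts (n = n₀ + Σ ν·ξ):
  D: 311.1 − 1(141.3) − 1(73.12) = 96.76
  E: 1078 − 3(141.3) − 2(73.12) = 507.9
  B: 0 + 1(141.3) = 141.3
  G: 0 + 1(73.12) = 73.12

73.1 kmol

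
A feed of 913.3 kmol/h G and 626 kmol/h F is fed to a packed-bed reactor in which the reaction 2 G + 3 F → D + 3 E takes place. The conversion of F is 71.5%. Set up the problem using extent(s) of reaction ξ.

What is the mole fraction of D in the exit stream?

0.107

F reacted = 0.715 × 626 = 447.6 kmol/h; ν_F = −3, so ξ = 447.6/3 = 149.2 kmol/h.
Outlet amounts (n = n₀ + ν ξ):
  G: 913.3 − 2(149.2) = 614.9
  F: 626 − 3(149.2) = 178.4
  D: 0 + 1(149.2) = 149.2
  E: 0 + 3(149.2) = 447.6
Total out = 1390 kmol/h; y_D = 149.2 / 1390 = 0.1073.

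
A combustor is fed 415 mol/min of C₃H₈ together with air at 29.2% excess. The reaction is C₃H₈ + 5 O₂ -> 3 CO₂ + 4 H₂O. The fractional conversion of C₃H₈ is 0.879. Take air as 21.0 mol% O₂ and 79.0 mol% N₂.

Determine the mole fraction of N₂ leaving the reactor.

Stoichiometric O₂ = 5 × 415 = 2075 mol/min; O₂ fed = 2075 × 1.292 = 2681 mol/min.
N₂ fed = 2681 × 79/21 = 10090 mol/min.
Fuel reacted = 0.879 × 415 → ξ = 364.8 mol/min.
Outlet (n = n₀ + ν ξ):
  C₃H₈: 415 − 1(364.8) = 50.21
  O₂: 2681 − 5(364.8) = 857
  N₂: 10090 (inert)
  CO₂: 0 + 3(364.8) = 1094
  H₂O: 0 + 4(364.8) = 1459
Total out = 13550 mol/min; y_N₂ = 10090 / 13550 = 0.7445.

0.745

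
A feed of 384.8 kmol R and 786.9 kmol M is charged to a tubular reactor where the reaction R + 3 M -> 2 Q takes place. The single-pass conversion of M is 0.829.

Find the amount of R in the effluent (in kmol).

M reacted = 0.829 × 786.9 = 652.3 kmol; ν_M = −3, so ξ = 652.3/3 = 217.4 kmol.
Outlet amounts (n = n₀ + ν ξ):
  R: 384.8 − 1(217.4) = 167.4
  M: 786.9 − 3(217.4) = 134.6
  Q: 0 + 2(217.4) = 434.9

167 kmol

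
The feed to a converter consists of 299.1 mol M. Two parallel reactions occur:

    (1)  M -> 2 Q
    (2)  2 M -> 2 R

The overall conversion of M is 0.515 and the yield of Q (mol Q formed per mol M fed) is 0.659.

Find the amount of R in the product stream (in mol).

Yield of Q: 2ξ₁ / 299.1 = 0.659 → ξ₁ = 98.55 mol.
Conversion of M: 1ξ₁ + 2ξ₂ = 0.515 × 299.1 = 154 → ξ₂ = 27.74 mol.
Outlet amounts (n = n₀ + Σ ν·ξ):
  M: 299.1 − 1(98.55) − 2(27.74) = 145.1
  Q: 0 + 2(98.55) = 197.1
  R: 0 + 2(27.74) = 55.48

55.5 mol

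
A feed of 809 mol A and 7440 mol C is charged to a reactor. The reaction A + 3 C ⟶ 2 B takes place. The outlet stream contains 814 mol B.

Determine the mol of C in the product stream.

6220 mol

For B: n = n₀ + 2ξ → 814 = 0 + 2ξ, giving ξ = 407 mol.
Outlet amounts (n = n₀ + ν ξ):
  A: 809 − 1(407) = 402
  C: 7440 − 3(407) = 6219
  B: 0 + 2(407) = 814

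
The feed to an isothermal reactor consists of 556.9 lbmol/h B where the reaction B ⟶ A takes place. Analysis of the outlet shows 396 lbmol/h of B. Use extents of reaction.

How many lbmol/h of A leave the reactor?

161 lbmol/h

For B: n = n₀ − 1ξ → 396 = 556.9 − 1ξ, giving ξ = 160.9 lbmol/h.
Outlet amounts (n = n₀ + ν ξ):
  B: 556.9 − 1(160.9) = 396
  A: 0 + 1(160.9) = 160.9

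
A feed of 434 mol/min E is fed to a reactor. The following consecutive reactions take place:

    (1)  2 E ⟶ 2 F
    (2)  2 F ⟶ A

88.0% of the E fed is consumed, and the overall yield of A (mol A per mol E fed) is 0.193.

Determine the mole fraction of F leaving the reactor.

Conversion of E: E consumed = 2ξ₁ = 0.88 × 434 → ξ₁ = 191 mol/min.
Yield of A: 1ξ₂ / 434 = 0.193 → ξ₂ = 83.76 mol/min.
Outlet amounts (n = n₀ + Σ ν·ξ):
  E: 434 − 2(191) = 52.08
  F: 0 + 2(191) − 2(83.76) = 214.4
  A: 0 + 1(83.76) = 83.76
Total out = 350.2 mol/min; y_F = 214.4 / 350.2 = 0.6121.

0.612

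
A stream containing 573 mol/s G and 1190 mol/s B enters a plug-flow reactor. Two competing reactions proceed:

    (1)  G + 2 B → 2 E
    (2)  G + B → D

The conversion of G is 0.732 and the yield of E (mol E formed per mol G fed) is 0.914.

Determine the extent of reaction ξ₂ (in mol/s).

Yield of E: 2ξ₁ / 573 = 0.914 → ξ₁ = 261.9 mol/s.
Conversion of G: 1ξ₁ + 1ξ₂ = 0.732 × 573 = 419.4 → ξ₂ = 157.6 mol/s.
Outlet amounts (n = n₀ + Σ ν·ξ):
  G: 573 − 1(261.9) − 1(157.6) = 153.6
  B: 1190 − 2(261.9) − 1(157.6) = 508.7
  E: 0 + 2(261.9) = 523.7
  D: 0 + 1(157.6) = 157.6

ξ₂ = 158 mol/s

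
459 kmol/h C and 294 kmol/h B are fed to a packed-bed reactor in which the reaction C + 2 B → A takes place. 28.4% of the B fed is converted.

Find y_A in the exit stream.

0.0624

B reacted = 0.284 × 294 = 83.5 kmol/h; ν_B = −2, so ξ = 83.5/2 = 41.75 kmol/h.
Outlet amounts (n = n₀ + ν ξ):
  C: 459 − 1(41.75) = 417.3
  B: 294 − 2(41.75) = 210.5
  A: 0 + 1(41.75) = 41.75
Total out = 669.5 kmol/h; y_A = 41.75 / 669.5 = 0.06236.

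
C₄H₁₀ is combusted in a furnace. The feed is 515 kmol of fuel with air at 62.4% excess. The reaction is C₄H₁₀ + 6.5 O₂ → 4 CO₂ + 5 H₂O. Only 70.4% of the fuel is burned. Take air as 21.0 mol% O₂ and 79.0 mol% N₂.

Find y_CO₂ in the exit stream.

Stoichiometric O₂ = 6.5 × 515 = 3348 kmol; O₂ fed = 3348 × 1.624 = 5436 kmol.
N₂ fed = 5436 × 79/21 = 20450 kmol.
Fuel reacted = 0.704 × 515 → ξ = 362.6 kmol.
Outlet (n = n₀ + ν ξ):
  C₄H₁₀: 515 − 1(362.6) = 152.4
  O₂: 5436 − 6.5(362.6) = 3080
  N₂: 20450 (inert)
  CO₂: 0 + 4(362.6) = 1450
  H₂O: 0 + 5(362.6) = 1813
Total out = 26950 kmol; y_CO₂ = 1450 / 26950 = 0.05382.

0.0538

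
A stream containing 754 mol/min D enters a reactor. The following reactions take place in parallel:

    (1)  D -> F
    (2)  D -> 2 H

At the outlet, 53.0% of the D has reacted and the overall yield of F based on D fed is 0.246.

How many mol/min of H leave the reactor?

428 mol/min

Yield of F: 1ξ₁ / 754 = 0.246 → ξ₁ = 185.5 mol/min.
Conversion of D: 1ξ₁ + 1ξ₂ = 0.53 × 754 = 399.6 → ξ₂ = 214.1 mol/min.
Outlet amounts (n = n₀ + Σ ν·ξ):
  D: 754 − 1(185.5) − 1(214.1) = 354.4
  F: 0 + 1(185.5) = 185.5
  H: 0 + 2(214.1) = 428.3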